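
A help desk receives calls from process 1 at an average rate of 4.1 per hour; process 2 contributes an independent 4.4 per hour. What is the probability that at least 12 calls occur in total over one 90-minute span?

0.6210

Independent Poisson processes superpose: combined rate λ = 4.1 + 4.4 = 8.5 per hour.
Over the interval, μ = 8.5 × 1.5 = 12.75 (a 90-minute span = 1.5 hours).
P(N ≥ 12) = 1 − P(N ≤ 11) ≈ 0.6210.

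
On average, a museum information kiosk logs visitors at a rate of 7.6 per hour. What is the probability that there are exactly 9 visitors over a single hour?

With mean μ = 7.6 per hour,
P(N = 9) = e^(−μ) μ^9/9! = e^(−7.6) · 7.6^9/362880 ≈ 0.1167.

0.1167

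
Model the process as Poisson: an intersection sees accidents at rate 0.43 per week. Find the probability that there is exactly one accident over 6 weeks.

Over the interval, μ = 0.43 × 6 = 2.58 (6 weeks).
P(N = 1) = e^(−μ) μ^1/1! = e^(−2.58) · 2.58^1/1 ≈ 0.1955.

0.1955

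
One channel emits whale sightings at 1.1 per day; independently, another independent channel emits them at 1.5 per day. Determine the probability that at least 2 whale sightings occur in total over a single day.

Independent Poisson processes superpose: combined rate λ = 1.1 + 1.5 = 2.6 per day.
So μ = 2.6.
P(N ≥ 2) = 1 − P(N ≤ 1) ≈ 0.7326.

0.7326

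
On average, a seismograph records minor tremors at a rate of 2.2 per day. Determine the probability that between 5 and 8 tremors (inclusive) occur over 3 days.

0.5669

Over the interval, μ = 2.2 × 3 = 6.6 (3 days).
P(5 ≤ N ≤ 8) = Σ_{j=5}^{8} e^(−6.6) · 6.6^j/j! ≈ 0.5669.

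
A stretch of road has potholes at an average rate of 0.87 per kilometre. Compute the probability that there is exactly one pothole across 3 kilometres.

0.1919

Over the interval, μ = 0.87 × 3 = 2.61 (3 kilometres).
P(N = 1) = e^(−μ) μ^1/1! = e^(−2.61) · 2.61^1/1 ≈ 0.1919.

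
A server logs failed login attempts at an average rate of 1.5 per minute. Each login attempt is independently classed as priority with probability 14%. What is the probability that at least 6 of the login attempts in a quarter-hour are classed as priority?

0.0998

Thinning: the login attempts that are classed as priority themselves form a Poisson process with rate 0.14 × 1.5 = 0.21 per minute.
Over the interval, μ = 0.21 × 15 = 3.15 (a quarter-hour = 15 minutes).
P(N ≥ 6) = 1 − P(N ≤ 5) ≈ 0.0998.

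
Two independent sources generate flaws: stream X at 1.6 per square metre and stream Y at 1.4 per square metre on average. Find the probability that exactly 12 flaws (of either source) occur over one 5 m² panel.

Independent Poisson processes superpose: combined rate λ = 1.6 + 1.4 = 3 per square metre.
Over the interval, μ = 3 × 5 = 15 (a 5 m² panel = 5 square metres).
P(N = 12) = e^(−15) · 15^12/12! ≈ 0.0829.

0.0829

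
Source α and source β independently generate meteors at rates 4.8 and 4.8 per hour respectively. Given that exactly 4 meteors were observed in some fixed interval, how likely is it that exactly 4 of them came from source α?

0.0625

Given the total, each event is independently from source α with probability p = λ_α/(λ_α+λ_β) = 4.8/9.6 = 0.5000.
So K ~ Binomial(4, 4.8/9.6): P(K = 4) = C(4,4) · (4.8/9.6)^4 · (4.8/9.6)^0 ≈ 0.0625.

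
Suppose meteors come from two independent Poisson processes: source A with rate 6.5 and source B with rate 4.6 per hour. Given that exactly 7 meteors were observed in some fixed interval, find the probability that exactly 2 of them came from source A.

Given the total, each event is independently from source A with probability p = λ_A/(λ_A+λ_B) = 6.5/11.1 ≈ 0.5856.
So K ~ Binomial(7, 6.5/11.1): P(K = 2) = C(7,2) · (6.5/11.1)^2 · (4.6/11.1)^5 ≈ 0.0880.

0.0880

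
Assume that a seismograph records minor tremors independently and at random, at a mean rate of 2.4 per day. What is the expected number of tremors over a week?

16.8

E[N] = λt = 2.4 × 7 = 16.8 (a week = 7 days).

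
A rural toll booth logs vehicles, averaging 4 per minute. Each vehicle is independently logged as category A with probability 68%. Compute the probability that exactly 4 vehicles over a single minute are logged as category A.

Thinning: the vehicles that are logged as category A themselves form a Poisson process with rate 0.68 × 4 = 2.72 per minute.
So μ = 2.72.
P(N = 4) = e^(−2.72) · 2.72^4/4! ≈ 0.1502.

0.1502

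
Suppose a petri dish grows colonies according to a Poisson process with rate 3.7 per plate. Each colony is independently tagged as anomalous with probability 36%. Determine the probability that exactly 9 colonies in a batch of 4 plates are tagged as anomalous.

0.0463

Thinning: the colonies that are tagged as anomalous themselves form a Poisson process with rate 0.36 × 3.7 = 1.332 per plate.
Over the interval, μ = 1.332 × 4 = 5.328 (a batch of 4 plates = 4 plates).
P(N = 9) = e^(−5.328) · 5.328^9/9! ≈ 0.0463.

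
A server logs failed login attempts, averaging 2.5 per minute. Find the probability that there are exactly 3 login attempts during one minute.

0.2138

With mean μ = 2.5 per minute,
P(N = 3) = e^(−μ) μ^3/3! = e^(−2.5) · 2.5^3/6 ≈ 0.2138.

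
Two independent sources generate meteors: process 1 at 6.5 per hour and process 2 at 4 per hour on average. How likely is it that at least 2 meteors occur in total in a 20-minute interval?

Independent Poisson processes superpose: combined rate λ = 6.5 + 4 = 10.5 per hour.
Over the interval, μ = 10.5 × 1/3 = 3.5 (a 20-minute interval = 1/3 hours).
P(N ≥ 2) = 1 − P(N ≤ 1) ≈ 0.8641.

0.8641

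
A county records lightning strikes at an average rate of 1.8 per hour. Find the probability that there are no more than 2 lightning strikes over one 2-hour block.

0.3027

Over the interval, μ = 1.8 × 2 = 3.6 (a 2-hour block = 2 hours).
P(N ≤ 2) = Σ_{j=0}^{2} e^(−μ) μ^j/j! ≈ 0.3027.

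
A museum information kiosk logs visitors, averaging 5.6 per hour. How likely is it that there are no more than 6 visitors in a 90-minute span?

0.2670

Over the interval, μ = 5.6 × 1.5 = 8.4 (a 90-minute span = 1.5 hours).
P(N ≤ 6) = Σ_{j=0}^{6} e^(−μ) μ^j/j! ≈ 0.2670.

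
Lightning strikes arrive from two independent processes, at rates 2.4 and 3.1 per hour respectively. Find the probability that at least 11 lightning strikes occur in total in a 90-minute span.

Independent Poisson processes superpose: combined rate λ = 2.4 + 3.1 = 5.5 per hour.
Over the interval, μ = 5.5 × 1.5 = 8.25 (a 90-minute span = 1.5 hours).
P(N ≥ 11) = 1 − P(N ≤ 10) ≈ 0.2097.

0.2097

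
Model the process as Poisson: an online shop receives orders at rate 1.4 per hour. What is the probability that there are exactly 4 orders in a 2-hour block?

Over the interval, μ = 1.4 × 2 = 2.8 (a 2-hour block = 2 hours).
P(N = 4) = e^(−μ) μ^4/4! = e^(−2.8) · 2.8^4/24 ≈ 0.1557.

0.1557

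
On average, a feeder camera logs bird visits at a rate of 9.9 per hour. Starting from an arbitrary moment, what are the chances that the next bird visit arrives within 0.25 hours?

Inter-arrival times are exponential with rate λ = 9.9 per hour.
P(T ≤ 0.25) = 1 − e^(−λt) = 1 − e^(−9.9 × 0.25) = 1 − e^(−2.475) ≈ 0.9158.

0.9158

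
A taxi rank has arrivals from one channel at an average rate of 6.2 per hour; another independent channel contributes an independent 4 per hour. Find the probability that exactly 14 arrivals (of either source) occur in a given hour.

0.0563

Independent Poisson processes superpose: combined rate λ = 6.2 + 4 = 10.2 per hour.
So μ = 10.2.
P(N = 14) = e^(−10.2) · 10.2^14/14! ≈ 0.0563.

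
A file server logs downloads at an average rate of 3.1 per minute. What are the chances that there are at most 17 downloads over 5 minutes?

0.7052

Over the interval, μ = 3.1 × 5 = 15.5 (5 minutes).
P(N ≤ 17) = Σ_{j=0}^{17} e^(−μ) μ^j/j! ≈ 0.7052.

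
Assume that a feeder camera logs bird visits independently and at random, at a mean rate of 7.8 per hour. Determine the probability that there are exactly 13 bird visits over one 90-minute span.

Over the interval, μ = 7.8 × 1.5 = 11.7 (a 90-minute span = 1.5 hours).
P(N = 13) = e^(−μ) μ^13/13! = e^(−11.7) · 11.7^13/6227020800 ≈ 0.1025.

0.1025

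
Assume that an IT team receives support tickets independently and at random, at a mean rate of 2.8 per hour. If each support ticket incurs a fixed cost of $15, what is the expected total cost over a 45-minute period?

$31.5

E[N] = 2.8 × 0.75 = 2.1 (a 45-minute period = 0.75 hours); E[cost] = 2.1 × $15 = $31.5.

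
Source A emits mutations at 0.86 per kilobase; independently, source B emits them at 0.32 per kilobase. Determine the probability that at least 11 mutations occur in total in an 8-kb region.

0.3473

Independent Poisson processes superpose: combined rate λ = 0.86 + 0.32 = 1.18 per kilobase.
Over the interval, μ = 1.18 × 8 = 9.44 (an 8-kb region = 8 kilobases).
P(N ≥ 11) = 1 − P(N ≤ 10) ≈ 0.3473.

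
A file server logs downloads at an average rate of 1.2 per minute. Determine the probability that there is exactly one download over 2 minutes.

0.2177

Over the interval, μ = 1.2 × 2 = 2.4 (2 minutes).
P(N = 1) = e^(−μ) μ^1/1! = e^(−2.4) · 2.4^1/1 ≈ 0.2177.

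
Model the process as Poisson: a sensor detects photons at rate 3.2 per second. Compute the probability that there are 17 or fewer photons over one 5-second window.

Over the interval, μ = 3.2 × 5 = 16 (a 5-second window = 5 seconds).
P(N ≤ 17) = Σ_{j=0}^{17} e^(−μ) μ^j/j! ≈ 0.6593.

0.6593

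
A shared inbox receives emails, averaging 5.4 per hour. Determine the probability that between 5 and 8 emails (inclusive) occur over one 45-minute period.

0.3580

Over the interval, μ = 5.4 × 0.75 = 4.05 (a 45-minute period = 0.75 hours).
P(5 ≤ N ≤ 8) = Σ_{j=5}^{8} e^(−4.05) · 4.05^j/j! ≈ 0.3580.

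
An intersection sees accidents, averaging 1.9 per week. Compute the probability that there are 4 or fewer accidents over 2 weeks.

0.6678

Over the interval, μ = 1.9 × 2 = 3.8 (2 weeks).
P(N ≤ 4) = Σ_{j=0}^{4} e^(−μ) μ^j/j! ≈ 0.6678.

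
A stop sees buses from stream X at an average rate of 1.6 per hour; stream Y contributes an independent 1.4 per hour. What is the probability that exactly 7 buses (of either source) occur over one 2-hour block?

0.1377

Independent Poisson processes superpose: combined rate λ = 1.6 + 1.4 = 3 per hour.
Over the interval, μ = 3 × 2 = 6 (a 2-hour block = 2 hours).
P(N = 7) = e^(−6) · 6^7/7! ≈ 0.1377.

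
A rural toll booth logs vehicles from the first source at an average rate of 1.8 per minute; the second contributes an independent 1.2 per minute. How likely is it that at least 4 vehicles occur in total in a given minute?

0.3528

Independent Poisson processes superpose: combined rate λ = 1.8 + 1.2 = 3 per minute.
So μ = 3.
P(N ≥ 4) = 1 − P(N ≤ 3) ≈ 0.3528.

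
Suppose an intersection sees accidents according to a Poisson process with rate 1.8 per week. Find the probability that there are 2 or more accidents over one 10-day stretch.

0.7270

Over the interval, μ = 1.8 × 10/7 ≈ 2.57143 (a 10-day stretch = 10/7 weeks).
P(N ≥ 2) = 1 − P(N ≤ 1) = 1 − Σ_{j=0}^{1} e^(−μ) μ^j/j! ≈ 0.7270.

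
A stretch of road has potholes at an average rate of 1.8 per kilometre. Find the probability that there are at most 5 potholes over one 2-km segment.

0.8441

Over the interval, μ = 1.8 × 2 = 3.6 (a 2-km segment = 2 kilometres).
P(N ≤ 5) = Σ_{j=0}^{5} e^(−μ) μ^j/j! ≈ 0.8441.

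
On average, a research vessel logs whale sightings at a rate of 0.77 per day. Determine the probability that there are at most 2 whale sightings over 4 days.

Over the interval, μ = 0.77 × 4 = 3.08 (4 days).
P(N ≤ 2) = Σ_{j=0}^{2} e^(−μ) μ^j/j! ≈ 0.4055.

0.4055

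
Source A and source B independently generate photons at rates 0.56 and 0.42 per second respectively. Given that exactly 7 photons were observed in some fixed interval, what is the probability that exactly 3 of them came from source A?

0.2203

Given the total, each event is independently from source A with probability p = λ_A/(λ_A+λ_B) = 0.56/0.98 ≈ 0.5714.
So K ~ Binomial(7, 0.56/0.98): P(K = 3) = C(7,3) · (0.56/0.98)^3 · (0.42/0.98)^4 ≈ 0.2203.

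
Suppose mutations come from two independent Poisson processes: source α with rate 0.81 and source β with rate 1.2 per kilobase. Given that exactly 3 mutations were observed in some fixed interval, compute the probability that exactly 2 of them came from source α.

0.2909

Given the total, each event is independently from source α with probability p = λ_α/(λ_α+λ_β) = 0.81/2.01 ≈ 0.4030.
So K ~ Binomial(3, 0.81/2.01): P(K = 2) = C(3,2) · (0.81/2.01)^2 · (1.2/2.01)^1 ≈ 0.2909.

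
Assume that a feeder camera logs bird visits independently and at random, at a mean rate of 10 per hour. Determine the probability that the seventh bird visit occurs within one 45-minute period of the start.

Over the interval, μ = 10 × 0.75 = 7.5 (a 45-minute period = 0.75 hours).
The seventh arrival falls in the interval iff at least 7 events occur there: P(S_7 ≤ t) = P(N ≥ 7) = 1 − P(N ≤ 6) ≈ 0.6218.

0.6218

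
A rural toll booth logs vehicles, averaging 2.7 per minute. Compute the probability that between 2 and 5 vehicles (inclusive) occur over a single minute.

With mean μ = 2.7 per minute,
P(2 ≤ N ≤ 5) = Σ_{j=2}^{5} e^(−2.7) · 2.7^j/j! ≈ 0.6946.

0.6946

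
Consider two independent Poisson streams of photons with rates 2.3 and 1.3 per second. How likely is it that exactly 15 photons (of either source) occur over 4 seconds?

0.1012

Independent Poisson processes superpose: combined rate λ = 2.3 + 1.3 = 3.6 per second.
Over the interval, μ = 3.6 × 4 = 14.4 (4 seconds).
P(N = 15) = e^(−14.4) · 14.4^15/15! ≈ 0.1012.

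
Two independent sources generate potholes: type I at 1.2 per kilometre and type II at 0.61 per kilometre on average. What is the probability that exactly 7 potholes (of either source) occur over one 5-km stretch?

0.1158

Independent Poisson processes superpose: combined rate λ = 1.2 + 0.61 = 1.81 per kilometre.
Over the interval, μ = 1.81 × 5 = 9.05 (a 5-km stretch = 5 kilometres).
P(N = 7) = e^(−9.05) · 9.05^7/7! ≈ 0.1158.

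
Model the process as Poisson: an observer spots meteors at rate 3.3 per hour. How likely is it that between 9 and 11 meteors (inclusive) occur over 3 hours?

Over the interval, μ = 3.3 × 3 = 9.9 (3 hours).
P(9 ≤ N ≤ 11) = Σ_{j=9}^{11} e^(−9.9) · 9.9^j/j! ≈ 0.3639.

0.3639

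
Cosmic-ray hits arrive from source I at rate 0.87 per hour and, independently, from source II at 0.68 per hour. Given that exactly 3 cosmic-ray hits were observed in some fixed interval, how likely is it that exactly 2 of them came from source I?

0.4146

Given the total, each event is independently from source I with probability p = λ_I/(λ_I+λ_II) = 0.87/1.55 ≈ 0.5613.
So K ~ Binomial(3, 0.87/1.55): P(K = 2) = C(3,2) · (0.87/1.55)^2 · (0.68/1.55)^1 ≈ 0.4146.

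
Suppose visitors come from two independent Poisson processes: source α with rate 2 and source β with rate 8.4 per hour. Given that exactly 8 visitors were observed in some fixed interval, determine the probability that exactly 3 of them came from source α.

0.1369

Given the total, each event is independently from source α with probability p = λ_α/(λ_α+λ_β) = 2/10.4 ≈ 0.1923.
So K ~ Binomial(8, 2/10.4): P(K = 3) = C(8,3) · (2/10.4)^3 · (8.4/10.4)^5 ≈ 0.1369.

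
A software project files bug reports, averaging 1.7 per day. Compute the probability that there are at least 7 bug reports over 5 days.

0.7438

Over the interval, μ = 1.7 × 5 = 8.5 (5 days).
P(N ≥ 7) = 1 − P(N ≤ 6) = 1 − Σ_{j=0}^{6} e^(−μ) μ^j/j! ≈ 0.7438.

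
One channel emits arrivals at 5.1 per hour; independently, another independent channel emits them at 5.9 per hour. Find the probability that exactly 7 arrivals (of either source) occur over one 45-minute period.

Independent Poisson processes superpose: combined rate λ = 5.1 + 5.9 = 11 per hour.
Over the interval, μ = 11 × 0.75 = 8.25 (a 45-minute period = 0.75 hours).
P(N = 7) = e^(−8.25) · 8.25^7/7! ≈ 0.1348.

0.1348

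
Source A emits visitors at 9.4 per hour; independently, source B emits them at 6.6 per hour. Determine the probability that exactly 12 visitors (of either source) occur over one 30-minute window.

0.0481

Independent Poisson processes superpose: combined rate λ = 9.4 + 6.6 = 16 per hour.
Over the interval, μ = 16 × 0.5 = 8 (a 30-minute window = 0.5 hours).
P(N = 12) = e^(−8) · 8^12/12! ≈ 0.0481.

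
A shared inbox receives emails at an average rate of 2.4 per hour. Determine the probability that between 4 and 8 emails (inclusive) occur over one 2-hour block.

Over the interval, μ = 2.4 × 2 = 4.8 (a 2-hour block = 2 hours).
P(4 ≤ N ≤ 8) = Σ_{j=4}^{8} e^(−4.8) · 4.8^j/j! ≈ 0.6500.

0.6500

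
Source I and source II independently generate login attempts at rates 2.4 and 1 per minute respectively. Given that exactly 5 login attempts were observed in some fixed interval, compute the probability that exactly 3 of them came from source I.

Given the total, each event is independently from source I with probability p = λ_I/(λ_I+λ_II) = 2.4/3.4 ≈ 0.7059.
So K ~ Binomial(5, 2.4/3.4): P(K = 3) = C(5,3) · (2.4/3.4)^3 · (1/3.4)^2 ≈ 0.3043.

0.3043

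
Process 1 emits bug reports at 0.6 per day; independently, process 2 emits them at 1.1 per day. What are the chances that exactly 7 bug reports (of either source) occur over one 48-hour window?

Independent Poisson processes superpose: combined rate λ = 0.6 + 1.1 = 1.7 per day.
Over the interval, μ = 1.7 × 2 = 3.4 (a 48-hour window = 2 days).
P(N = 7) = e^(−3.4) · 3.4^7/7! ≈ 0.0348.

0.0348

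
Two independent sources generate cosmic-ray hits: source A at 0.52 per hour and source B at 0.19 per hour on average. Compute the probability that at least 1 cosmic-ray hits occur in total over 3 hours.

0.8812

Independent Poisson processes superpose: combined rate λ = 0.52 + 0.19 = 0.71 per hour.
Over the interval, μ = 0.71 × 3 = 2.13 (3 hours).
P(N ≥ 1) = 1 − P(N ≤ 0) ≈ 0.8812.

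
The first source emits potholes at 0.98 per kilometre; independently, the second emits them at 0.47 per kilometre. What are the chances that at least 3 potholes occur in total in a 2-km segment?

Independent Poisson processes superpose: combined rate λ = 0.98 + 0.47 = 1.45 per kilometre.
Over the interval, μ = 1.45 × 2 = 2.9 (a 2-km segment = 2 kilometres).
P(N ≥ 3) = 1 − P(N ≤ 2) ≈ 0.5540.

0.5540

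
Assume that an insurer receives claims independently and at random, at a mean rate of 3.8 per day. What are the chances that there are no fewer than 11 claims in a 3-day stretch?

0.5869

Over the interval, μ = 3.8 × 3 = 11.4 (a 3-day stretch = 3 days).
P(N ≥ 11) = 1 − P(N ≤ 10) = 1 − Σ_{j=0}^{10} e^(−μ) μ^j/j! ≈ 0.5869.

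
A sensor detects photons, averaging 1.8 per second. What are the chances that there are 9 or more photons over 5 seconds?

0.5443

Over the interval, μ = 1.8 × 5 = 9 (5 seconds).
P(N ≥ 9) = 1 − P(N ≤ 8) = 1 − Σ_{j=0}^{8} e^(−μ) μ^j/j! ≈ 0.5443.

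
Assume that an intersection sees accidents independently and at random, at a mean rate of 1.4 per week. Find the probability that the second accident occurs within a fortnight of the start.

0.7689

Over the interval, μ = 1.4 × 2 = 2.8 (a fortnight = 2 weeks).
The second arrival falls in the interval iff at least 2 events occur there: P(S_2 ≤ t) = P(N ≥ 2) = 1 − P(N ≤ 1) ≈ 0.7689.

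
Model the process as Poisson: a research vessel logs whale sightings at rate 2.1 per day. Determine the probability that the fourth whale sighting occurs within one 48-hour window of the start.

Over the interval, μ = 2.1 × 2 = 4.2 (a 48-hour window = 2 days).
The fourth arrival falls in the interval iff at least 4 events occur there: P(S_4 ≤ t) = P(N ≥ 4) = 1 − P(N ≤ 3) ≈ 0.6046.

0.6046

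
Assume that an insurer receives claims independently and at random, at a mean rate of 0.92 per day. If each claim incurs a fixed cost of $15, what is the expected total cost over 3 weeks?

$289.8

E[N] = 0.92 × 21 = 19.32 (3 weeks = 21 days); E[cost] = 19.32 × $15 = $289.8.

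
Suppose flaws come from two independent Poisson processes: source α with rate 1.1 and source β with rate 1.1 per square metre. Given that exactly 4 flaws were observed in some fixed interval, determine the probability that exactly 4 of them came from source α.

Given the total, each event is independently from source α with probability p = λ_α/(λ_α+λ_β) = 1.1/2.2 = 0.5000.
So K ~ Binomial(4, 1.1/2.2): P(K = 4) = C(4,4) · (1.1/2.2)^4 · (1.1/2.2)^0 ≈ 0.0625.

0.0625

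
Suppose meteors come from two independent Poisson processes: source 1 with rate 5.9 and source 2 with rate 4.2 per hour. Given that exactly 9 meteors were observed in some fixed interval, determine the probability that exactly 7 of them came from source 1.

Given the total, each event is independently from source 1 with probability p = λ_1/(λ_1+λ_2) = 5.9/10.1 ≈ 0.5842.
So K ~ Binomial(9, 5.9/10.1): P(K = 7) = C(9,7) · (5.9/10.1)^7 · (4.2/10.1)^2 ≈ 0.1445.

0.1445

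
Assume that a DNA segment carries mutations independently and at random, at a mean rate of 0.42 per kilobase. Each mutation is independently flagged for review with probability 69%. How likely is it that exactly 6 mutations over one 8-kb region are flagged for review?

0.0212

Thinning: the mutations that are flagged for review themselves form a Poisson process with rate 0.69 × 0.42 = 0.2898 per kilobase.
Over the interval, μ = 0.2898 × 8 = 2.3184 (an 8-kb region = 8 kilobases).
P(N = 6) = e^(−2.3184) · 2.3184^6/6! ≈ 0.0212.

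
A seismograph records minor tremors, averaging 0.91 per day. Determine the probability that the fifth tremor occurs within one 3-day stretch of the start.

0.1416

Over the interval, μ = 0.91 × 3 = 2.73 (a 3-day stretch = 3 days).
The fifth arrival falls in the interval iff at least 5 events occur there: P(S_5 ≤ t) = P(N ≥ 5) = 1 − P(N ≤ 4) ≈ 0.1416.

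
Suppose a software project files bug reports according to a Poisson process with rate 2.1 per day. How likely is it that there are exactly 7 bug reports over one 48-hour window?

0.0686

Over the interval, μ = 2.1 × 2 = 4.2 (a 48-hour window = 2 days).
P(N = 7) = e^(−μ) μ^7/7! = e^(−4.2) · 4.2^7/5040 ≈ 0.0686.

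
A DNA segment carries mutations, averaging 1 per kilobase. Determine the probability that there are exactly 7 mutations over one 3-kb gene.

Over the interval, μ = 1 × 3 = 3 (a 3-kb gene = 3 kilobases).
P(N = 7) = e^(−μ) μ^7/7! = e^(−3) · 3^7/5040 ≈ 0.0216.

0.0216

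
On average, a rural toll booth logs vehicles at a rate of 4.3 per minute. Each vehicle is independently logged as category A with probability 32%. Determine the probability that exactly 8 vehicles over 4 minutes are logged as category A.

Thinning: the vehicles that are logged as category A themselves form a Poisson process with rate 0.32 × 4.3 = 1.376 per minute.
Over the interval, μ = 1.376 × 4 = 5.504 (4 minutes).
P(N = 8) = e^(−5.504) · 5.504^8/8! ≈ 0.0850.

0.0850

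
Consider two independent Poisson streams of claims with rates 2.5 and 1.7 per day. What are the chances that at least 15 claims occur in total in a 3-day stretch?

0.2847

Independent Poisson processes superpose: combined rate λ = 2.5 + 1.7 = 4.2 per day.
Over the interval, μ = 4.2 × 3 = 12.6 (a 3-day stretch = 3 days).
P(N ≥ 15) = 1 − P(N ≤ 14) ≈ 0.2847.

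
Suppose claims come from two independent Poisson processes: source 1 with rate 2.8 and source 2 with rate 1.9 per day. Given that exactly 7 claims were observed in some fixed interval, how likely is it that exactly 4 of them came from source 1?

0.2913

Given the total, each event is independently from source 1 with probability p = λ_1/(λ_1+λ_2) = 2.8/4.7 ≈ 0.5957.
So K ~ Binomial(7, 2.8/4.7): P(K = 4) = C(7,4) · (2.8/4.7)^4 · (1.9/4.7)^3 ≈ 0.2913.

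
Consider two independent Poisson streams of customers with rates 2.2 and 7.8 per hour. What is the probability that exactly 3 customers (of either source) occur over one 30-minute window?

Independent Poisson processes superpose: combined rate λ = 2.2 + 7.8 = 10 per hour.
Over the interval, μ = 10 × 0.5 = 5 (a 30-minute window = 0.5 hours).
P(N = 3) = e^(−5) · 5^3/3! ≈ 0.1404.

0.1404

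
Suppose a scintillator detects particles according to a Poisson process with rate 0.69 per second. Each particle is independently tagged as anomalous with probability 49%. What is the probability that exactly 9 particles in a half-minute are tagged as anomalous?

Thinning: the particles that are tagged as anomalous themselves form a Poisson process with rate 0.49 × 0.69 = 0.3381 per second.
Over the interval, μ = 0.3381 × 30 = 10.143 (a half-minute = 30 seconds).
P(N = 9) = e^(−10.143) · 10.143^9/9! ≈ 0.1232.

0.1232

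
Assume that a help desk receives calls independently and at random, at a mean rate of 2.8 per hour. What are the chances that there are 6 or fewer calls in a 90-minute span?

0.8675

Over the interval, μ = 2.8 × 1.5 = 4.2 (a 90-minute span = 1.5 hours).
P(N ≤ 6) = Σ_{j=0}^{6} e^(−μ) μ^j/j! ≈ 0.8675.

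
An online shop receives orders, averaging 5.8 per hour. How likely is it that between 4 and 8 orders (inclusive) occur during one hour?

0.6972

With mean μ = 5.8 per hour,
P(4 ≤ N ≤ 8) = Σ_{j=4}^{8} e^(−5.8) · 5.8^j/j! ≈ 0.6972.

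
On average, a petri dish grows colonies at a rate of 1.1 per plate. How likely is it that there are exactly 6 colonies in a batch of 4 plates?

Over the interval, μ = 1.1 × 4 = 4.4 (a batch of 4 plates = 4 plates).
P(N = 6) = e^(−μ) μ^6/6! = e^(−4.4) · 4.4^6/720 ≈ 0.1237.

0.1237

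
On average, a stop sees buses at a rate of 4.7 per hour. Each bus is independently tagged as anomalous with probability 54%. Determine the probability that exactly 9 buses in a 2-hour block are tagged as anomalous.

Thinning: the buses that are tagged as anomalous themselves form a Poisson process with rate 0.54 × 4.7 = 2.538 per hour.
Over the interval, μ = 2.538 × 2 = 5.076 (a 2-hour block = 2 hours).
P(N = 9) = e^(−5.076) · 5.076^9/9! ≈ 0.0385.

0.0385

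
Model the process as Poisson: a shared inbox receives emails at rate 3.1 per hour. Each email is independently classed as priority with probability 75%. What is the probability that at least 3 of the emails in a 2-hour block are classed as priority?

0.8426

Thinning: the emails that are classed as priority themselves form a Poisson process with rate 0.75 × 3.1 = 2.325 per hour.
Over the interval, μ = 2.325 × 2 = 4.65 (a 2-hour block = 2 hours).
P(N ≥ 3) = 1 − P(N ≤ 2) ≈ 0.8426.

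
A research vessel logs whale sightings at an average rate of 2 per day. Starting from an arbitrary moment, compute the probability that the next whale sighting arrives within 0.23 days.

0.3687

Inter-arrival times are exponential with rate λ = 2 per day.
P(T ≤ 0.23) = 1 − e^(−λt) = 1 − e^(−2 × 0.23) = 1 − e^(−0.46) ≈ 0.3687.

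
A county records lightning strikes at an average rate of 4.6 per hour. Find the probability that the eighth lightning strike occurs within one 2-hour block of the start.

0.6990

Over the interval, μ = 4.6 × 2 = 9.2 (a 2-hour block = 2 hours).
The eighth arrival falls in the interval iff at least 8 events occur there: P(S_8 ≤ t) = P(N ≥ 8) = 1 − P(N ≤ 7) ≈ 0.6990.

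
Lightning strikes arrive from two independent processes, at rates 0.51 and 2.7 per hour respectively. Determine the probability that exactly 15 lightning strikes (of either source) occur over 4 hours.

0.0862

Independent Poisson processes superpose: combined rate λ = 0.51 + 2.7 = 3.21 per hour.
Over the interval, μ = 3.21 × 4 = 12.84 (4 hours).
P(N = 15) = e^(−12.84) · 12.84^15/15! ≈ 0.0862.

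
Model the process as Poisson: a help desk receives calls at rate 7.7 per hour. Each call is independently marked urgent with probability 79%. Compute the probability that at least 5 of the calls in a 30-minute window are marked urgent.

0.1918

Thinning: the calls that are marked urgent themselves form a Poisson process with rate 0.79 × 7.7 = 6.083 per hour.
Over the interval, μ = 6.083 × 0.5 = 3.0415 (a 30-minute window = 0.5 hours).
P(N ≥ 5) = 1 − P(N ≤ 4) ≈ 0.1918.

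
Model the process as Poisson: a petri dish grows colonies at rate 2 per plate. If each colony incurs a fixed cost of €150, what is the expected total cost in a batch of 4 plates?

€1200

E[N] = 2 × 4 = 8 (a batch of 4 plates = 4 plates); E[cost] = 8 × €150 = €1200.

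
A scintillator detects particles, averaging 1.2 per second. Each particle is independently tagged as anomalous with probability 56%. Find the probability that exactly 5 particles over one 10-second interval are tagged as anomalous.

0.1378

Thinning: the particles that are tagged as anomalous themselves form a Poisson process with rate 0.56 × 1.2 = 0.672 per second.
Over the interval, μ = 0.672 × 10 = 6.72 (a 10-second interval = 10 seconds).
P(N = 5) = e^(−6.72) · 6.72^5/5! ≈ 0.1378.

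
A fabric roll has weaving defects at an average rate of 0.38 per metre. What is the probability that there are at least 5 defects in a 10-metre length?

Over the interval, μ = 0.38 × 10 = 3.8 (a 10-metre length = 10 metres).
P(N ≥ 5) = 1 − P(N ≤ 4) = 1 − Σ_{j=0}^{4} e^(−μ) μ^j/j! ≈ 0.3322.

0.3322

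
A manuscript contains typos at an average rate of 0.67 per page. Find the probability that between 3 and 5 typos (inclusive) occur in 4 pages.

0.4463

Over the interval, μ = 0.67 × 4 = 2.68 (4 pages).
P(3 ≤ N ≤ 5) = Σ_{j=3}^{5} e^(−2.68) · 2.68^j/j! ≈ 0.4463.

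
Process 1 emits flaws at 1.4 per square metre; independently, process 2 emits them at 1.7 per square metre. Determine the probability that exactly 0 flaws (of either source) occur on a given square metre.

0.0450

Independent Poisson processes superpose: combined rate λ = 1.4 + 1.7 = 3.1 per square metre.
So μ = 3.1.
P(N = 0) = e^(−3.1) · 3.1^0/0! ≈ 0.0450.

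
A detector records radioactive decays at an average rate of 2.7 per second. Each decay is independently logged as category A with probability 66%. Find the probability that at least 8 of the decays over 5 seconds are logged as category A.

0.6655

Thinning: the decays that are logged as category A themselves form a Poisson process with rate 0.66 × 2.7 = 1.782 per second.
Over the interval, μ = 1.782 × 5 = 8.91 (5 seconds).
P(N ≥ 8) = 1 − P(N ≤ 7) ≈ 0.6655.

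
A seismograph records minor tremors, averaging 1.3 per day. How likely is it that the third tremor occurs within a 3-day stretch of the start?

0.7469

Over the interval, μ = 1.3 × 3 = 3.9 (a 3-day stretch = 3 days).
The third arrival falls in the interval iff at least 3 events occur there: P(S_3 ≤ t) = P(N ≥ 3) = 1 − P(N ≤ 2) ≈ 0.7469.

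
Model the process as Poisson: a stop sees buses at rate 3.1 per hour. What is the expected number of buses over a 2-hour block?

E[N] = λt = 3.1 × 2 = 6.2 (a 2-hour block = 2 hours).

6.2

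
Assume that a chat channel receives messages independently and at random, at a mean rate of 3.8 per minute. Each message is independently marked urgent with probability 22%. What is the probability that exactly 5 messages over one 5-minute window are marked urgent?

Thinning: the messages that are marked urgent themselves form a Poisson process with rate 0.22 × 3.8 = 0.836 per minute.
Over the interval, μ = 0.836 × 5 = 4.18 (a 5-minute window = 5 minutes).
P(N = 5) = e^(−4.18) · 4.18^5/5! ≈ 0.1627.

0.1627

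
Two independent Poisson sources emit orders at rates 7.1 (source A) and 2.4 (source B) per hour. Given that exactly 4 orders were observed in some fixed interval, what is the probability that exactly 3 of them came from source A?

Given the total, each event is independently from source A with probability p = λ_A/(λ_A+λ_B) = 7.1/9.5 ≈ 0.7474.
So K ~ Binomial(4, 7.1/9.5): P(K = 3) = C(4,3) · (7.1/9.5)^3 · (2.4/9.5)^1 ≈ 0.4218.

0.4218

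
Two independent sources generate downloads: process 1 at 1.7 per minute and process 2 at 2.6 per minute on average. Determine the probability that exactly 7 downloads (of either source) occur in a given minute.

Independent Poisson processes superpose: combined rate λ = 1.7 + 2.6 = 4.3 per minute.
So μ = 4.3.
P(N = 7) = e^(−4.3) · 4.3^7/7! ≈ 0.0732.

0.0732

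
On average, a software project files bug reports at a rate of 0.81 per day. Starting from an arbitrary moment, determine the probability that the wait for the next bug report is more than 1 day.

The wait for the next event is exponential with rate λ = 0.81 per day.
P(T > 1) = e^(−λt) = e^(−0.81 × 1) = e^(−0.81) ≈ 0.4449.

0.4449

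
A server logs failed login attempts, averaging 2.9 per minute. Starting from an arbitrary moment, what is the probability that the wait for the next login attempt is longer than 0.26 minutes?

The wait for the next event is exponential with rate λ = 2.9 per minute.
P(T > 0.26) = e^(−λt) = e^(−2.9 × 0.26) = e^(−0.754) ≈ 0.4705.

0.4705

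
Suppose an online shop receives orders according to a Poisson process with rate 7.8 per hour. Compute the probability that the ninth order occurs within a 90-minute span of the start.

Over the interval, μ = 7.8 × 1.5 = 11.7 (a 90-minute span = 1.5 hours).
The ninth arrival falls in the interval iff at least 9 events occur there: P(S_9 ≤ t) = P(N ≥ 9) = 1 − P(N ≤ 8) ≈ 0.8243.

0.8243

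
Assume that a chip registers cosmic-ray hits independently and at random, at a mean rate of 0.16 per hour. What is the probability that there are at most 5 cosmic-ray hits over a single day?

Over the interval, μ = 0.16 × 24 = 3.84 (a day = 24 hours).
P(N ≤ 5) = Σ_{j=0}^{5} e^(−μ) μ^j/j! ≈ 0.8096.

0.8096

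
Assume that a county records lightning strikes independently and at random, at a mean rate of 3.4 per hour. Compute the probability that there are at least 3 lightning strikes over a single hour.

With mean μ = 3.4 per hour,
P(N ≥ 3) = 1 − P(N ≤ 2) = 1 − Σ_{j=0}^{2} e^(−μ) μ^j/j! ≈ 0.6603.

0.6603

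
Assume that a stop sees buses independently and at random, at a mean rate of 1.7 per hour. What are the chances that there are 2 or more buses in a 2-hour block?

Over the interval, μ = 1.7 × 2 = 3.4 (a 2-hour block = 2 hours).
P(N ≥ 2) = 1 − P(N ≤ 1) = 1 − Σ_{j=0}^{1} e^(−μ) μ^j/j! ≈ 0.8532.

0.8532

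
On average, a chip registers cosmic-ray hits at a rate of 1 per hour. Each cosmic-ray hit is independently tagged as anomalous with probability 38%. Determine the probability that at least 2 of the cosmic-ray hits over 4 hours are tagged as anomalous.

0.4488

Thinning: the cosmic-ray hits that are tagged as anomalous themselves form a Poisson process with rate 0.38 × 1 = 0.38 per hour.
Over the interval, μ = 0.38 × 4 = 1.52 (4 hours).
P(N ≥ 2) = 1 − P(N ≤ 1) ≈ 0.4488.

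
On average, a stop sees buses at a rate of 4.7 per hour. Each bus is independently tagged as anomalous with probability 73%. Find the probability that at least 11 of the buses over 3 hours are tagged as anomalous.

Thinning: the buses that are tagged as anomalous themselves form a Poisson process with rate 0.73 × 4.7 = 3.431 per hour.
Over the interval, μ = 3.431 × 3 = 10.293 (3 hours).
P(N ≥ 11) = 1 − P(N ≤ 10) ≈ 0.4536.

0.4536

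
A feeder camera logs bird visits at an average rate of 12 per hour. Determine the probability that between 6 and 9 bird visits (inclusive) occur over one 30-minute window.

Over the interval, μ = 12 × 0.5 = 6 (a 30-minute window = 0.5 hours).
P(6 ≤ N ≤ 9) = Σ_{j=6}^{9} e^(−6) · 6^j/j! ≈ 0.4704.

0.4704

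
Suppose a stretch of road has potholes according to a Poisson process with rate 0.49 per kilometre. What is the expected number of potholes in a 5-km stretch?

2.45

E[N] = λt = 0.49 × 5 = 2.45 (a 5-km stretch = 5 kilometres).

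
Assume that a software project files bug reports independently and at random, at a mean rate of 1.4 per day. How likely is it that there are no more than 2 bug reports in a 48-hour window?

0.4695

Over the interval, μ = 1.4 × 2 = 2.8 (a 48-hour window = 2 days).
P(N ≤ 2) = Σ_{j=0}^{2} e^(−μ) μ^j/j! ≈ 0.4695.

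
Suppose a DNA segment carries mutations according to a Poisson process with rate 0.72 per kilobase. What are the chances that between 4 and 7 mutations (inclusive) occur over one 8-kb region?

Over the interval, μ = 0.72 × 8 = 5.76 (an 8-kb region = 8 kilobases).
P(4 ≤ N ≤ 7) = Σ_{j=4}^{7} e^(−5.76) · 5.76^j/j! ≈ 0.6024.

0.6024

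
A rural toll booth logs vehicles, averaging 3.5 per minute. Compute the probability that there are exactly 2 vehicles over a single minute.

0.1850

With mean μ = 3.5 per minute,
P(N = 2) = e^(−μ) μ^2/2! = e^(−3.5) · 3.5^2/2 ≈ 0.1850.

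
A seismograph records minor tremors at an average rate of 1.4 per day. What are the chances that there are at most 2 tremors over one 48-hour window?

0.4695

Over the interval, μ = 1.4 × 2 = 2.8 (a 48-hour window = 2 days).
P(N ≤ 2) = Σ_{j=0}^{2} e^(−μ) μ^j/j! ≈ 0.4695.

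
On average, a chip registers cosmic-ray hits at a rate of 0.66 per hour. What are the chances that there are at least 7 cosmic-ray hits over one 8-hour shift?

Over the interval, μ = 0.66 × 8 = 5.28 (an 8-hour shift = 8 hours).
P(N ≥ 7) = 1 − P(N ≤ 6) = 1 − Σ_{j=0}^{6} e^(−μ) μ^j/j! ≈ 0.2798.

0.2798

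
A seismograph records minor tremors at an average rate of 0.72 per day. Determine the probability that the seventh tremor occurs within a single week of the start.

Over the interval, μ = 0.72 × 7 = 5.04 (a week = 7 days).
The seventh arrival falls in the interval iff at least 7 events occur there: P(S_7 ≤ t) = P(N ≥ 7) = 1 − P(N ≤ 6) ≈ 0.2437.

0.2437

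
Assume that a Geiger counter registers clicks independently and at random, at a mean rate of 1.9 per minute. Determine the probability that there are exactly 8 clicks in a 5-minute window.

0.1232

Over the interval, μ = 1.9 × 5 = 9.5 (a 5-minute window = 5 minutes).
P(N = 8) = e^(−μ) μ^8/8! = e^(−9.5) · 9.5^8/40320 ≈ 0.1232.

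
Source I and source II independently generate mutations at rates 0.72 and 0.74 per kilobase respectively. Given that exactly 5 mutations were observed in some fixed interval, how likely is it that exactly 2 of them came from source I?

Given the total, each event is independently from source I with probability p = λ_I/(λ_I+λ_II) = 0.72/1.46 ≈ 0.4932.
So K ~ Binomial(5, 0.72/1.46): P(K = 2) = C(5,2) · (0.72/1.46)^2 · (0.74/1.46)^3 ≈ 0.3167.

0.3167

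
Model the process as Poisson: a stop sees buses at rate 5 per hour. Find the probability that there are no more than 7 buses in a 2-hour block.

Over the interval, μ = 5 × 2 = 10 (a 2-hour block = 2 hours).
P(N ≤ 7) = Σ_{j=0}^{7} e^(−μ) μ^j/j! ≈ 0.2202.

0.2202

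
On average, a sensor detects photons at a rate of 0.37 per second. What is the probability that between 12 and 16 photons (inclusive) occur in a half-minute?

Over the interval, μ = 0.37 × 30 = 11.1 (a half-minute = 30 seconds).
P(12 ≤ N ≤ 16) = Σ_{j=12}^{16} e^(−11.1) · 11.1^j/j! ≈ 0.3730.

0.3730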